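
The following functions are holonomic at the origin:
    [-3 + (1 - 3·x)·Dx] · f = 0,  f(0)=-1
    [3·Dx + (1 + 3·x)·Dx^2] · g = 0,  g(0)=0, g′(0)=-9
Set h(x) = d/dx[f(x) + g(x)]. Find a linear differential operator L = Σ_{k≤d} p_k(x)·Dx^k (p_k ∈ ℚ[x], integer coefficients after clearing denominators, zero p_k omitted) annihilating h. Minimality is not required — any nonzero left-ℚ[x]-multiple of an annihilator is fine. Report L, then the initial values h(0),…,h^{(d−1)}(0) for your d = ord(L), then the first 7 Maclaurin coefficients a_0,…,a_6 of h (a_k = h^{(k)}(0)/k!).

f: a_k = -1, -3, -9, -27, -81, -243, -729, …
g: a_k = 0, -9, 27/2, -27, 243/4, -729/5, 729/2, …
h₀=f+g: left-lcm gives L₀, ord ≤ 3.
h=h₀': d/dx-closure on L₀ ⇒ L.
L = (30 + 18·x) + (4 + 48·x + 36·x^2)·Dx + (-1 - x + 9·x^2 + 9·x^3)·Dx^2  (order 2).
h: a_k = -12, 9, -162, -81, -1944, -2187, -21870, …
ICs: h(0) = -12, h′(0) = 9.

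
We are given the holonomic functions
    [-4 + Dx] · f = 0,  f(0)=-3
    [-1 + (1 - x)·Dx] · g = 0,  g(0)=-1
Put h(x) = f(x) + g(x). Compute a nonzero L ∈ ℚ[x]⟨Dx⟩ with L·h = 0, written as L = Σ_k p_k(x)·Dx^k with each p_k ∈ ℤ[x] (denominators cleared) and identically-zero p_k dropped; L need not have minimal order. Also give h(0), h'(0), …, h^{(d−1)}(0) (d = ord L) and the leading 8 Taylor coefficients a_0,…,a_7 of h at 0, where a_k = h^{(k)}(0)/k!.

f: a_k = -3, -12, -24, -32, -32, -128/5, -256/15, -1024/105, …
g: a_k = -1, -1, -1, -1, -1, -1, -1, -1, …
f+g: L₀ = lclm(L_f,L_g), ord ≤ 1+1.
L = (-8 + 16·x) + (14 - 32·x + 16·x^2)·Dx + (-3 + 7·x - 4·x^2)·Dx^2  (order 2).
h: a_k = -4, -13, -25, -33, -33, -133/5, -271/15, -1129/105, …
ICs: h(0) = -4, h′(0) = -13.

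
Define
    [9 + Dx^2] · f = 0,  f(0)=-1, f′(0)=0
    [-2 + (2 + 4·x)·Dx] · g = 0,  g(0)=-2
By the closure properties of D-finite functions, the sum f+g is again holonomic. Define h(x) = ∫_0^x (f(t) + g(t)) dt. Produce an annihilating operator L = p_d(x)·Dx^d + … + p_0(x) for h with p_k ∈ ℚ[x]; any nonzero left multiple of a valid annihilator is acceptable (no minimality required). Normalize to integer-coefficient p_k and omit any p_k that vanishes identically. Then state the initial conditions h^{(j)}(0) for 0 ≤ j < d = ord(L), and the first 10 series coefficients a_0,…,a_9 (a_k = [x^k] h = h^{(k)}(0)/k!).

f: a_k = -1, 0, 9/2, 0, -27/8, 0, 81/80, 0, -729/4480, 0, …
g: a_k = -2, -2, 1, -1, 5/4, -7/4, 21/8, -33/8, 429/64, -715/64, …
Weyl lclm of L_f,L_g ⇒ L₀ (ord ≤ 3).
h=∫₀ˣh₀: take L = L₀·Dx.
L = (-54 - 162·x - 162·x^2)·Dx + (36 + 234·x + 486·x^2 + 324·x^3)·Dx^2 + (-6 - 18·x - 18·x^2)·Dx^3 + (4 + 26·x + 54·x^2 + 36·x^3)·Dx^4  (order 4).
h: a_k = 0, -3, -1, 11/6, -1/4, -17/40, -7/24, 291/560, -33/64, 9767/13440, …
ICs: h(0) = 0, h′(0) = -3, h′′(0) = -2, h′′′(0) = 11.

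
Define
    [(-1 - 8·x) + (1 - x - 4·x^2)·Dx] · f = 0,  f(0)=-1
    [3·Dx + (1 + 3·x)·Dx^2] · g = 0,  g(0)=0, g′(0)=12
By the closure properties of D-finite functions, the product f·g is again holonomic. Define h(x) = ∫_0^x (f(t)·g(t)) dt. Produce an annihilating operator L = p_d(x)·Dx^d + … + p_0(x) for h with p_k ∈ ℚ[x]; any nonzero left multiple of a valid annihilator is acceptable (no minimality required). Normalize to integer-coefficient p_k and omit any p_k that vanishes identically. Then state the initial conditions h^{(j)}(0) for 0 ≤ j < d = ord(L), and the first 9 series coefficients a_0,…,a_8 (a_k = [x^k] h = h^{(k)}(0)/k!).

f: a_k = -1, -1, -5, -9, -29, -65, -181, -441, -1165, …
g: a_k = 0, 12, -18, 36, -81, 972/5, -486, 8748/7, -6561/2, …
f·g: L₀ = L_f ⊗_s L_g, ord ≤ 1·2.
∫: right-multiply L₀ by Dx.
L = (11 + 48·x)·Dx + (-1 + 25·x + 60·x^2)·Dx^2 + (-1 - 2·x + 7·x^2 + 12·x^3)·Dx^3  (order 3).
h: a_k = 0, 0, -6, 2, -39/2, 27/5, -799/10, 573/35, -21369/56, …
ICs: h(0) = 0, h′(0) = 0, h′′(0) = -12.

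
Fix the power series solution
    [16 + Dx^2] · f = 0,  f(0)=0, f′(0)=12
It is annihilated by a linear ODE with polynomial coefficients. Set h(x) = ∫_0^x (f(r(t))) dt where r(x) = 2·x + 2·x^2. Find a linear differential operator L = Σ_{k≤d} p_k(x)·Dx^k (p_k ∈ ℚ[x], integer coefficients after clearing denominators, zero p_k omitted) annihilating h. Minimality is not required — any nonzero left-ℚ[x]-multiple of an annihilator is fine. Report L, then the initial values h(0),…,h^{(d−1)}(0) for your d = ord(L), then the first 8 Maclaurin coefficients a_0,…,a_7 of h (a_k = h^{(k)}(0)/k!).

f: a_k = 0, 12, 0, -32, 0, 128/5, 0, -1024/105, …
f∘r: x↦r, Dx↦Dx/r' in L_f ⇒ L₀.
∫: right-multiply L₀ by Dx.
L = (64 + 384·x + 768·x^2 + 512·x^3)·Dx - 2·Dx^2 + (1 + 2·x)·Dx^3  (order 3).
h: a_k = 0, 0, 12, 8, -64, -768/5, 128/15, 3840/7, …
ICs: h(0) = 0, h′(0) = 0, h′′(0) = 24.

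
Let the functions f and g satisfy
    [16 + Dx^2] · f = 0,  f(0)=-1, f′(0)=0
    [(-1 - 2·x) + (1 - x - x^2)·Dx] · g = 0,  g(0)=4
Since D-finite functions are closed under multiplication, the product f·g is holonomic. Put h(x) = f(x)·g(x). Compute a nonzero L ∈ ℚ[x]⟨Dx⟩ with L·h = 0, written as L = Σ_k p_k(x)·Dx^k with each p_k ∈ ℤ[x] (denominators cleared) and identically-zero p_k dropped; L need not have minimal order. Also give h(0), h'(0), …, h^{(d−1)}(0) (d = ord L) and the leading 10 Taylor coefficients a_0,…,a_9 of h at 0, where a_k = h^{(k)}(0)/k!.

f: a_k = -1, 0, 8, 0, -32/3, 0, 256/45, 0, -512/315, 0, …
g: a_k = 4, 4, 8, 12, 20, 32, 52, 84, 136, 220, …
f·g: L₀ = L_f ⊗_s L_g, ord ≤ 2·1.
L = (-14 + 16·x + 16·x^2) + (2 + 4·x)·Dx + (-1 + x + x^2)·Dx^2  (order 2).
h: a_k = -4, -4, 24, 20, 4/3, 64/3, 2044/45, 3004/45, 11096/105, 54316/315, …
ICs: h(0) = -4, h′(0) = -4.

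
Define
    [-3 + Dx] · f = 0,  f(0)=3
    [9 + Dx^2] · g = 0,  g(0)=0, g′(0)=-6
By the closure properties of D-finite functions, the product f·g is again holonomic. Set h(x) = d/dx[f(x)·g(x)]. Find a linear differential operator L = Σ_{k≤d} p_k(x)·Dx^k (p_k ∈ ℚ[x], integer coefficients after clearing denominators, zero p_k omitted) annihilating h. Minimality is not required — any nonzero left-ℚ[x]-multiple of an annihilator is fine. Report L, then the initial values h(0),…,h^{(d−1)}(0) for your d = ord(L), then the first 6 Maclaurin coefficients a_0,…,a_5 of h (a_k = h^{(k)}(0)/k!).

L = 18 - 6·Dx + Dx^2  (order 2).
h: a_k = -18, -108, -162, 0, 243, 1458/5, …
ICs: h(0) = -18, h′(0) = -108.

f: a_k = 3, 9, 27/2, 27/2, 81/8, 243/40, …
g: a_k = 0, -6, 0, 9, 0, -81/20, …
L₀ := L_f ⊗_s L_g (sym. prod.), ord ≤ 2.
Differentiate: ansatz ord ≤ ord L₀ ⇒ L.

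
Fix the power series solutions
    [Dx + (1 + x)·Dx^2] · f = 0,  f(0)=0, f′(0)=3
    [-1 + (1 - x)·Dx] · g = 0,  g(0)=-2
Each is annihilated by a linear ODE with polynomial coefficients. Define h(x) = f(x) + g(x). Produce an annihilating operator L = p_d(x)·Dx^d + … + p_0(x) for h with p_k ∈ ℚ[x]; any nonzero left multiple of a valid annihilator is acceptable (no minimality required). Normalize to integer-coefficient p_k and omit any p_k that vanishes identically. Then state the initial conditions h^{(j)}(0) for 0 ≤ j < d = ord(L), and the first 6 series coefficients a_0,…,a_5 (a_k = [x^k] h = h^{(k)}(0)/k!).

L = (-10 - 2·x)·Dx + (-4 - 16·x - 4·x^2)·Dx^2 + (3 + x - 3·x^2 - x^3)·Dx^3  (order 3).
h: a_k = -2, 1, -7/2, -1, -11/4, -7/5, …
ICs: h(0) = -2, h′(0) = 1, h′′(0) = -7.

f: a_k = 0, 3, -3/2, 1, -3/4, 3/5, …
g: a_k = -2, -2, -2, -2, -2, -2, …
Sum ⇒ L₀ = lclm(L_f,L_g) in ℚ(x)⟨Dx⟩.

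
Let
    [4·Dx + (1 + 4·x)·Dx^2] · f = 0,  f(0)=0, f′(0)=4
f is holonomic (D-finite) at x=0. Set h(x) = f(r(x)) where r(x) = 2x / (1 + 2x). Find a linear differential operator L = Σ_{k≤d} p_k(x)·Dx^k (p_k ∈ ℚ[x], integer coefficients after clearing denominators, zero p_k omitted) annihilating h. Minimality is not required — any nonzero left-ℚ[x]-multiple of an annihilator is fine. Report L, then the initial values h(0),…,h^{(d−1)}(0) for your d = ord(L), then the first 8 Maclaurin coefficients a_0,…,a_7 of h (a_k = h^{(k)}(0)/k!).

L = (12 + 40·x)·Dx + (1 + 12·x + 20·x^2)·Dx^2  (order 2).
h: a_k = 0, 8, -48, 992/3, -2496, 99968/5, -166656, 9999872/7, …
ICs: h(0) = 0, h′(0) = 8.

f: a_k = 0, 4, -8, 64/3, -64, 1024/5, -2048/3, 16384/7, …
Substitute x→r, Dx→(1/r')Dx; clear ⇒ L₀.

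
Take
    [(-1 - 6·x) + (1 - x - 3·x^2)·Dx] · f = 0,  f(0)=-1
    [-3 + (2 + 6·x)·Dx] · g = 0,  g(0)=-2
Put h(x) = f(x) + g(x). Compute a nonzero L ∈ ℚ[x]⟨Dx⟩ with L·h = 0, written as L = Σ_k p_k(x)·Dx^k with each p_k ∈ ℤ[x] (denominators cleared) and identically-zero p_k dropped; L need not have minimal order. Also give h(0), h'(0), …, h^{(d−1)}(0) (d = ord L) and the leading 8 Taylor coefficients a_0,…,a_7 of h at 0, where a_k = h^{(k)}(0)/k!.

L = (-57 - 297·x - 567·x^2 - 810·x^3) + (41 + 246·x + 891·x^2 + 1998·x^3 + 2025·x^4)·Dx + (2 - 38·x - 186·x^2 + 54·x^3 + 918·x^4 + 810·x^5)·Dx^2  (order 2).
h: a_k = -3, -4, -7/4, -83/8, -811/64, -6821/128, -34355/512, -294379/1024, …
ICs: h(0) = -3, h′(0) = -4.

f: a_k = -1, -1, -4, -7, -19, -40, -97, -217, …
g: a_k = -2, -3, 9/4, -27/8, 405/64, -1701/128, 15309/512, -72171/1024, …
Weyl lclm of L_f,L_g ⇒ L₀ (ord ≤ 2).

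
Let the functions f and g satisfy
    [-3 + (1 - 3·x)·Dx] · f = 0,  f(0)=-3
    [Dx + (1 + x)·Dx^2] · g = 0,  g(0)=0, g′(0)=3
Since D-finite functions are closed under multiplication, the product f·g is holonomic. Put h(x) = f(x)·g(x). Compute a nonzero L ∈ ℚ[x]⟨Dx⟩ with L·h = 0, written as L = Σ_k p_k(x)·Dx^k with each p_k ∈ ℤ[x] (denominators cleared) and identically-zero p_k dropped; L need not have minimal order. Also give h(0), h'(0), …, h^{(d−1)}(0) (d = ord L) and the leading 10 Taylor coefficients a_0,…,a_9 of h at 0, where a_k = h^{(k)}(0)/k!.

L = 3 + (5 + 9·x)·Dx + (-1 + 2·x + 3·x^2)·Dx^2  (order 2).
h: a_k = 0, -9, -45/2, -141/2, -837/4, -12591/20, -37743/20, -792783/140, -4756383/280, -14269429/280, …
ICs: h(0) = 0, h′(0) = -9.

f: a_k = -3, -9, -27, -81, -243, -729, -2187, -6561, -19683, -59049, …
g: a_k = 0, 3, -3/2, 1, -3/4, 3/5, -1/2, 3/7, -3/8, 1/3, …
f·g: L₀ = L_f ⊗_s L_g, ord ≤ 1·2.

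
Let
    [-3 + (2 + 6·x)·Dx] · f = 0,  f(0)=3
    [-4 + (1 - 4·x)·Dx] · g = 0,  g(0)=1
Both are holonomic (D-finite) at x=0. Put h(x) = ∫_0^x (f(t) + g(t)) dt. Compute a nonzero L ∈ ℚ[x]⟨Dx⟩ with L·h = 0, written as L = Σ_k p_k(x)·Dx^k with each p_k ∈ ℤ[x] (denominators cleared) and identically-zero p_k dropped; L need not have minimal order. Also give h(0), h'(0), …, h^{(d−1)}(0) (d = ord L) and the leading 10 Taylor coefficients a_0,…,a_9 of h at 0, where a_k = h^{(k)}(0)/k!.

L = (228 + 432·x)·Dx + (-137 - 696·x - 1296·x^2)·Dx^2 + (10 + 62·x - 192·x^2 - 864·x^3)·Dx^3  (order 3).
h: a_k = 0, 4, 17/4, 101/24, 1105/64, 31553/640, 267247/1536, 4148377/7168, 33770945/16384, 2139039641/294912, …
ICs: h(0) = 0, h′(0) = 4, h′′(0) = 17/2.

f: a_k = 3, 9/2, -27/8, 81/16, -1215/128, 5103/256, -45927/1024, 216513/2048, -8444007/32768, 42220035/65536, …
g: a_k = 1, 4, 16, 64, 256, 1024, 4096, 16384, 65536, 262144, …
Weyl lclm of L_f,L_g ⇒ L₀ (ord ≤ 2).
h=∫h₀ ⇒ L = L₀·Dx.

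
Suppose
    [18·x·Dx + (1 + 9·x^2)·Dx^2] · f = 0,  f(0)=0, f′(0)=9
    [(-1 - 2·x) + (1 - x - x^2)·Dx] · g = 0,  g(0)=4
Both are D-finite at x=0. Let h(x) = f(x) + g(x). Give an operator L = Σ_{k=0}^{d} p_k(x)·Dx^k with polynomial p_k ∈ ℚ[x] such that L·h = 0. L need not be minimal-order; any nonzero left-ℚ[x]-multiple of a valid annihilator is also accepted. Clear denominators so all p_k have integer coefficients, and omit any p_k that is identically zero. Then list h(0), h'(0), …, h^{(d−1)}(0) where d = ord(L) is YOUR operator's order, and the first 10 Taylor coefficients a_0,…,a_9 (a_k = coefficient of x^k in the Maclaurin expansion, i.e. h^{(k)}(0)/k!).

L = (36 - 144·x - 1440·x^2 - 2376·x^3 - 3186·x^4 - 486·x^6)·Dx + (-18 - 24·x + 108·x^2 - 444·x^3 - 2313·x^4 - 2178·x^5 - 243·x^6 - 486·x^7)·Dx^2 + (2 + 10·x + 34·x^2 + 48·x^3 + 123·x^4 - 387·x^5 - 198·x^6 - 81·x^7 - 81·x^8)·Dx^3  (order 3).
h: a_k = 4, 13, 8, -15, 20, 889/5, 52, -5973/7, 136, 6781, …
ICs: h(0) = 4, h′(0) = 13, h′′(0) = 16.

f: a_k = 0, 9, 0, -27, 0, 729/5, 0, -6561/7, 0, 6561, …
g: a_k = 4, 4, 8, 12, 20, 32, 52, 84, 136, 220, …
h₀=f+g: left-lcm gives L₀, ord ≤ 3.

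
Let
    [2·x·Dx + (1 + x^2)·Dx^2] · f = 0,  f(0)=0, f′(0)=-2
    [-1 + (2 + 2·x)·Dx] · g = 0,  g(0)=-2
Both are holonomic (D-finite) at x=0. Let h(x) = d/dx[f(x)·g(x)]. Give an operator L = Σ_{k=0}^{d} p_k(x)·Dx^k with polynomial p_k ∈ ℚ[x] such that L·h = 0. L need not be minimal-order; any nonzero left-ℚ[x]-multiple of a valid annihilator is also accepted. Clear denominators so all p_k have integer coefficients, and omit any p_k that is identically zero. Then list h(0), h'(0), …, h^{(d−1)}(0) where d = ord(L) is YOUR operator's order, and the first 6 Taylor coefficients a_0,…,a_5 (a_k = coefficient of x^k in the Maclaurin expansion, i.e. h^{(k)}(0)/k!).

L = (5 + 40·x + 2·x^2 - 24·x^3 - 3·x^4) + (28 + 84·x + 72·x^2 - 56·x^3 - 84·x^4 - 12·x^5)·Dx + (12 + 8·x - 12·x^2 - 16·x^3 - 28·x^4 - 24·x^5 - 4·x^6)·Dx^2  (order 2).
h: a_k = 4, 4, -11/2, -5/3, 389/96, 409/160, …
ICs: h(0) = 4, h′(0) = 4.

f: a_k = 0, -2, 0, 2/3, 0, -2/5, …
g: a_k = -2, -1, 1/4, -1/8, 5/64, -7/128, …
f·g: L₀ = L_f ⊗_s L_g, ord ≤ 2·1.
h₀' ⇒ L via d/dx closure of L₀.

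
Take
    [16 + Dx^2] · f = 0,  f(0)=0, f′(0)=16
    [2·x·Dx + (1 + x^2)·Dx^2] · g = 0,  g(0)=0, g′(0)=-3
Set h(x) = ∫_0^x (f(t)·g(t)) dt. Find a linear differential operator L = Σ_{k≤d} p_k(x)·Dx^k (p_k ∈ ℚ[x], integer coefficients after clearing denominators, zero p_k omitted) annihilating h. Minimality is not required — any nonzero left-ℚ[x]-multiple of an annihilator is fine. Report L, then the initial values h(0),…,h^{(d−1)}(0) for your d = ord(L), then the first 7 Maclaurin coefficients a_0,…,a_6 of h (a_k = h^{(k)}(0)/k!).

f: a_k = 0, 16, 0, -128/3, 0, 512/15, 0, …
g: a_k = 0, -3, 0, 1, 0, -3/5, 0, …
f·g: L₀ = L_f ⊗_s L_g, ord ≤ 2·2.
Integrate: L := L₀·Dx.
L = (5440 + 19136·x^2 + 25856·x^4 + 16384·x^6 + 4096·x^8)·Dx + (1152·x + 3200·x^3 + 3072·x^5 + 1024·x^7)·Dx^2 + (612 + 2252·x^2 + 3168·x^4 + 2048·x^6 + 512·x^8)·Dx^3 + (72·x + 200·x^3 + 192·x^5 + 64·x^7)·Dx^4 + (17 + 66·x^2 + 97·x^4 + 64·x^6 + 16·x^8)·Dx^5  (order 5).
h: a_k = 0, 0, 0, -16, 0, 144/5, 0, …
ICs: h(0) = 0, h′(0) = 0, h′′(0) = 0, h′′′(0) = -96, h′′′′(0) = 0.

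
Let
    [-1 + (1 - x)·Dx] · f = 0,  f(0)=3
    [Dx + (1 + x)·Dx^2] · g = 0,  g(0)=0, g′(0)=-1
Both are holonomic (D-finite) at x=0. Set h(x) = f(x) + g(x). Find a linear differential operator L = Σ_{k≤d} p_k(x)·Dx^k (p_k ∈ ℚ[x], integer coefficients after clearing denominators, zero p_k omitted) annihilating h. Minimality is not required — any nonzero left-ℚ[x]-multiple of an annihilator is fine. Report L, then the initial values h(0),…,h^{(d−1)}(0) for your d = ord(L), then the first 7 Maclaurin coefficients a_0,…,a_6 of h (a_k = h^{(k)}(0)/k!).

f: a_k = 3, 3, 3, 3, 3, 3, 3, …
g: a_k = 0, -1, 1/2, -1/3, 1/4, -1/5, 1/6, …
h₀=f+g: left-lcm gives L₀, ord ≤ 3.
L = (10 + 2·x)·Dx + (4 + 16·x + 4·x^2)·Dx^2 + (-3 - x + 3·x^2 + x^3)·Dx^3  (order 3).
h: a_k = 3, 2, 7/2, 8/3, 13/4, 14/5, 19/6, …
ICs: h(0) = 3, h′(0) = 2, h′′(0) = 7.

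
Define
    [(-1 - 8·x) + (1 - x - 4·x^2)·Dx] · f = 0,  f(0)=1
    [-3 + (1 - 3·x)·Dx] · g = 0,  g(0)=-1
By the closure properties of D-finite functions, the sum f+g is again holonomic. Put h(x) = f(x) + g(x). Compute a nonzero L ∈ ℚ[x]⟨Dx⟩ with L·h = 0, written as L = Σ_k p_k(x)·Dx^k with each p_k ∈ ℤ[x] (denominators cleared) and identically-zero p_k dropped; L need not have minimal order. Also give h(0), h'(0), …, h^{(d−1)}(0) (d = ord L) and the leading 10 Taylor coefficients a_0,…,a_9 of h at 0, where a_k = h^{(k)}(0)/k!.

L = (6 - 72·x + 144·x^2 - 144·x^3) + (4 - 84·x^2 + 252·x^3 - 288·x^4)·Dx + (-1 + 8·x - 21·x^2 + 8·x^3 + 54·x^4 - 72·x^5)·Dx^2  (order 2).
h: a_k = 0, -2, -4, -18, -52, -178, -548, -1746, -5396, -16754, …
ICs: h(0) = 0, h′(0) = -2.

f: a_k = 1, 1, 5, 9, 29, 65, 181, 441, 1165, 2929, …
g: a_k = -1, -3, -9, -27, -81, -243, -729, -2187, -6561, -19683, …
f+g: L₀ = lclm(L_f,L_g), ord ≤ 1+1.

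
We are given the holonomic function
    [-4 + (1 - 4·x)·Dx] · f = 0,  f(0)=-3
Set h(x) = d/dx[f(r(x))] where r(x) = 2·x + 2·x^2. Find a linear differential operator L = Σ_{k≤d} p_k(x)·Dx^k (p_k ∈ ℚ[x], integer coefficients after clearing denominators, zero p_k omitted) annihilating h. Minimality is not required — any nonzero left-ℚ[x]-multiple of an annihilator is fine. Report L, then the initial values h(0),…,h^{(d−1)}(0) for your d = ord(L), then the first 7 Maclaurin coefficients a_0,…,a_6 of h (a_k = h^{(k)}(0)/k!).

f: a_k = -3, -12, -48, -192, -768, -3072, -12288, …
f∘r: x↦r, Dx↦Dx/r' in L_f ⇒ L₀.
Differentiate: ansatz ord ≤ ord L₀ ⇒ L.
L = (18 + 48·x + 48·x^2) + (-1 + 6·x + 24·x^2 + 16·x^3)·Dx  (order 1).
h: a_k = -24, -432, -5760, -68352, -760320, -8119296, -84295680, …
ICs: h(0) = -24.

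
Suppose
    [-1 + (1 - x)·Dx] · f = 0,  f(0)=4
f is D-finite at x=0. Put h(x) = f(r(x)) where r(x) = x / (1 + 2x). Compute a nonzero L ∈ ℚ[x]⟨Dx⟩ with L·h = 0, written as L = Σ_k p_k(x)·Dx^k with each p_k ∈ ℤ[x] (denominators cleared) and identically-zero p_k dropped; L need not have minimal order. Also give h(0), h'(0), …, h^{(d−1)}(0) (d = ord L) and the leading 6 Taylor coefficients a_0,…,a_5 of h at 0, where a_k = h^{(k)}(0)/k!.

f: a_k = 4, 4, 4, 4, 4, 4, …
L₀ from L_f via x↦r, Dx↦r'^{-1}Dx.
L = -1 + (1 + 3·x + 2·x^2)·Dx  (order 1).
h: a_k = 4, 4, -4, 4, -4, 4, …
ICs: h(0) = 4.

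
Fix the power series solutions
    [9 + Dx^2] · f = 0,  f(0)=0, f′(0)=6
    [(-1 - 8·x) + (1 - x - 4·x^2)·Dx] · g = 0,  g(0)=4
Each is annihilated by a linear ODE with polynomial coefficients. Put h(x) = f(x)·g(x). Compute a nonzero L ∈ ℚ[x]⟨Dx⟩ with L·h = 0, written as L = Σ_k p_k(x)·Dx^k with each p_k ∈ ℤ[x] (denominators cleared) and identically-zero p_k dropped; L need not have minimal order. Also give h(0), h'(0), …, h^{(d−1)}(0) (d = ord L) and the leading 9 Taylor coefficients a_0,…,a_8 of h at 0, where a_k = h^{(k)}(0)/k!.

L = (-1 + 9·x + 36·x^2) + (2 + 16·x)·Dx + (-1 + x + 4·x^2)·Dx^2  (order 2).
h: a_k = 0, 24, 24, 84, 180, 2661/5, 6261/5, 236427/70, 587043/70, …
ICs: h(0) = 0, h′(0) = 24.

f: a_k = 0, 6, 0, -9, 0, 81/20, 0, -243/280, 0, …
g: a_k = 4, 4, 20, 36, 116, 260, 724, 1764, 4660, …
Sym-product of L_f,L_g gives L₀ (≤ ord 2).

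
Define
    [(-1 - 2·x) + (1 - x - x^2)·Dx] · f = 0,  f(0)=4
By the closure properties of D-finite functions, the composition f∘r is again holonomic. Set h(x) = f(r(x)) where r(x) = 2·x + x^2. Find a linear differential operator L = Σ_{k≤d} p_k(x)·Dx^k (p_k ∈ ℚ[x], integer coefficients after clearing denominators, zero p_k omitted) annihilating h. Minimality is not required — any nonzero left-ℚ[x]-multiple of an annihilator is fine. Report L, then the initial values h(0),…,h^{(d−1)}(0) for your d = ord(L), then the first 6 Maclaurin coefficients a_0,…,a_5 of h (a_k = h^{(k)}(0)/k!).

L = (2 + 10·x + 12·x^2 + 4·x^3) + (-1 + 2·x + 5·x^2 + 4·x^3 + x^4)·Dx  (order 1).
h: a_k = 4, 8, 36, 128, 472, 1736, …
ICs: h(0) = 4.

f: a_k = 4, 4, 8, 12, 20, 32, …
L₀ from L_f via x↦r, Dx↦r'^{-1}Dx.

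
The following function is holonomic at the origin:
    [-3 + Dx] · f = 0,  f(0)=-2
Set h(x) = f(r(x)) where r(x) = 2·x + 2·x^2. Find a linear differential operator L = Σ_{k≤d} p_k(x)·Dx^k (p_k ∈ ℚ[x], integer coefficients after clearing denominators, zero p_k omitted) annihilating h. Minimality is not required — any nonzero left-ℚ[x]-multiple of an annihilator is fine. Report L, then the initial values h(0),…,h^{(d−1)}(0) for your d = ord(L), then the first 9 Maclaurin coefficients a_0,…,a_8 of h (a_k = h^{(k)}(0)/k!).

f: a_k = -2, -6, -9, -9, -27/4, -81/20, -81/40, -243/280, -729/2240, …
h₀=f(r): pull back L_f along r ⇒ L₀.
L = (-6 - 12·x) + Dx  (order 1).
h: a_k = -2, -12, -48, -144, -360, -3888/5, -7488/5, -91584/35, -147312/35, …
ICs: h(0) = -2.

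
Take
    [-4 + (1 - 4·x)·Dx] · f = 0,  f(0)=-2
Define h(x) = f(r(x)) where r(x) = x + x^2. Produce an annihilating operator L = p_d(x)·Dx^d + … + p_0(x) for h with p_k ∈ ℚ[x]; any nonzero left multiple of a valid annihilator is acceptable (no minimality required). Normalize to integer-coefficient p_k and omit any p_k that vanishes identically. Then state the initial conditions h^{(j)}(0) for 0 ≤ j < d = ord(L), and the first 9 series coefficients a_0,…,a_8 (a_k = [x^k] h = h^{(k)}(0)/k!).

f: a_k = -2, -8, -32, -128, -512, -2048, -8192, -32768, -131072, …
f∘r: x↦r, Dx↦Dx/r' in L_f ⇒ L₀.
L = (4 + 8·x) + (-1 + 4·x + 4·x^2)·Dx  (order 1).
h: a_k = -2, -8, -40, -192, -928, -4480, -21632, -104448, -504320, …
ICs: h(0) = -2.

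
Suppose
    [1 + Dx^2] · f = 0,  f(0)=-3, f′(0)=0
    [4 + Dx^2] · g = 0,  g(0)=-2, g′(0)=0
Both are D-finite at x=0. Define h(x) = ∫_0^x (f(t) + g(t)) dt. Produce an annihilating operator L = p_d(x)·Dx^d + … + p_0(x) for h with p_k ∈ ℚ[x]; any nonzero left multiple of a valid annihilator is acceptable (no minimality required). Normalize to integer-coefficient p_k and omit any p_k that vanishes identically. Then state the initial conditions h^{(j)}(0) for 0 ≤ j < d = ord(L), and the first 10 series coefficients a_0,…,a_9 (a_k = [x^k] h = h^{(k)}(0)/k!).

f: a_k = -3, 0, 3/2, 0, -1/8, 0, 1/240, 0, -1/13440, 0, …
g: a_k = -2, 0, 4, 0, -4/3, 0, 8/45, 0, -4/315, 0, …
h₀=f+g: left-lcm gives L₀, ord ≤ 4.
∫: right-multiply L₀ by Dx.
L = 4·Dx + 5·Dx^3 + Dx^5  (order 5).
h: a_k = 0, -5, 0, 11/6, 0, -7/24, 0, 131/5040, 0, -103/72576, …
ICs: h(0) = 0, h′(0) = -5, h′′(0) = 0, h′′′(0) = 11, h′′′′(0) = 0.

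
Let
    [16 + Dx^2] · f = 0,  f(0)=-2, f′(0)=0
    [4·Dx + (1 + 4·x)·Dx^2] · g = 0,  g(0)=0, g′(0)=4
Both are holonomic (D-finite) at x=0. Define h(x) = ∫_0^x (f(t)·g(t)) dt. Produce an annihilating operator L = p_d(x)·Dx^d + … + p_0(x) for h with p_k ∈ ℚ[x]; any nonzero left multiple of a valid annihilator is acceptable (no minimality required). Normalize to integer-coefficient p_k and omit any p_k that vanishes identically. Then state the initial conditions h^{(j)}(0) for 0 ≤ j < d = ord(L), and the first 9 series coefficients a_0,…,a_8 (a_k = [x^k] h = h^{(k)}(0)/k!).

L = (-768 + 6144·x + 77824·x^2 + 262144·x^3 + 262144·x^4)·Dx + (256 + 5120·x + 24576·x^2 + 32768·x^3)·Dx^2 + (1280·x + 10752·x^2 + 32768·x^3 + 32768·x^4)·Dx^3 + (16 + 320·x + 1536·x^2 + 2048·x^3)·Dx^4 + (3 + 56·x + 368·x^2 + 1024·x^3 + 1024·x^4)·Dx^5  (order 5).
h: a_k = 0, 0, -4, 16/3, 16/3, 0, -128/5, 512/7, -7936/35, …
ICs: h(0) = 0, h′(0) = 0, h′′(0) = -8, h′′′(0) = 32, h′′′′(0) = 128.

f: a_k = -2, 0, 16, 0, -64/3, 0, 512/45, 0, -1024/315, …
g: a_k = 0, 4, -8, 64/3, -64, 1024/5, -2048/3, 16384/7, -8192, …
Sym-product of L_f,L_g gives L₀ (≤ ord 4).
Integrate: L := L₀·Dx.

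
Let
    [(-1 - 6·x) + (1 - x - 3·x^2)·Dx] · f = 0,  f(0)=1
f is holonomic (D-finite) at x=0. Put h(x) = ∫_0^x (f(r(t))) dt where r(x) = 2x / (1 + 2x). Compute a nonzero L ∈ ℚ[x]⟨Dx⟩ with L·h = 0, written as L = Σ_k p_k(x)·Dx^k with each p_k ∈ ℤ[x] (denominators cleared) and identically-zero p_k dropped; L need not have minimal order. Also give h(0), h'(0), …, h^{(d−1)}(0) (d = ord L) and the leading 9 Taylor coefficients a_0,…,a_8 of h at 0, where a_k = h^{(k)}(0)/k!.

f: a_k = 1, 1, 4, 7, 19, 40, 97, 217, 508, …
h₀=f(r): pull back L_f along r ⇒ L₀.
∫: right-multiply L₀ by Dx.
L = (2 + 28·x)·Dx + (-1 - 4·x + 8·x^2 + 24·x^3)·Dx^2  (order 2).
h: a_k = 0, 1, 1, 4, 0, 144/5, -48, 2304/7, -1008, …
ICs: h(0) = 0, h′(0) = 1.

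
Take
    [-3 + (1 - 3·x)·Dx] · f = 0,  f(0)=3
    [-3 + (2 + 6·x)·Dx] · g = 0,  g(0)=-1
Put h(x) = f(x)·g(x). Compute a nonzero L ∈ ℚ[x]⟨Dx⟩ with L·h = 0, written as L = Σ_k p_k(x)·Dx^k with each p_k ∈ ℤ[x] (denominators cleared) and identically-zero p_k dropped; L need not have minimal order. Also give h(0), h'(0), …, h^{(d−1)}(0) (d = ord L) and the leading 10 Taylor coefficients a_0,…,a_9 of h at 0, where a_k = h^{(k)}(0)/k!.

L = (9 + 9·x) + (-2 + 18·x^2)·Dx  (order 1).
h: a_k = -3, -27/2, -297/8, -1863/16, -43497/128, -266085/256, -3147093/1024, -19099071/2048, -908311401/32768, -5492088441/65536, …
ICs: h(0) = -3.

f: a_k = 3, 9, 27, 81, 243, 729, 2187, 6561, 19683, 59049, …
g: a_k = -1, -3/2, 9/8, -27/16, 405/128, -1701/256, 15309/1024, -72171/2048, 2814669/32768, -14073345/65536, …
h₀=f·g: eliminate ⇒ L₀, order ≤ 1·1.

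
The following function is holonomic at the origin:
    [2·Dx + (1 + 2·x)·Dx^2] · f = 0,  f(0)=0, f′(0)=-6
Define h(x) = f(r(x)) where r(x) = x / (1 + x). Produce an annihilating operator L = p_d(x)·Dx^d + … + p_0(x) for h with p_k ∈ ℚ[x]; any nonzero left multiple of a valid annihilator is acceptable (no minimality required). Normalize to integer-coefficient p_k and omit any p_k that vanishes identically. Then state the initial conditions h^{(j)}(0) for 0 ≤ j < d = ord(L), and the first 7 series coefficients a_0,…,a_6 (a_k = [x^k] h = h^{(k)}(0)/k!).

f: a_k = 0, -6, 6, -8, 12, -96/5, 32, …
L₀ from L_f via x↦r, Dx↦r'^{-1}Dx.
L = (4 + 6·x)·Dx + (1 + 4·x + 3·x^2)·Dx^2  (order 2).
h: a_k = 0, -6, 12, -26, 60, -726/5, 364, …
ICs: h(0) = 0, h′(0) = -6.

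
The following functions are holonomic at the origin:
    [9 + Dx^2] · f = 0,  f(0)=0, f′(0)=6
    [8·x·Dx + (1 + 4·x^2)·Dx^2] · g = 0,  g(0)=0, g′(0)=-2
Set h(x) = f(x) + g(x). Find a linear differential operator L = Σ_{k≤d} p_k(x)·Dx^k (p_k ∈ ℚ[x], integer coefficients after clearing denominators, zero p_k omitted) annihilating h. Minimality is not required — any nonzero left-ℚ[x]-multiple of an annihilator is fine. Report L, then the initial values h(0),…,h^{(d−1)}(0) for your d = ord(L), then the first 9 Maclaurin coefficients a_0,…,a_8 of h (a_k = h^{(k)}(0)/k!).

f: a_k = 0, 6, 0, -9, 0, 81/20, 0, -243/280, 0, …
g: a_k = 0, -2, 0, 8/3, 0, -32/5, 0, 128/7, 0, …
Sum ⇒ L₀ = lclm(L_f,L_g) in ℚ(x)⟨Dx⟩.
L = (-2808·x + 19008·x^3 + 10368·x^5)·Dx + (9 + 1548·x^2 + 7344·x^4 + 5184·x^6)·Dx^2 + (-312·x + 2112·x^3 + 1152·x^5)·Dx^3 + (1 + 172·x^2 + 816·x^4 + 576·x^6)·Dx^4  (order 4).
h: a_k = 0, 4, 0, -19/3, 0, -47/20, 0, 4877/280, 0, …
ICs: h(0) = 0, h′(0) = 4, h′′(0) = 0, h′′′(0) = -38.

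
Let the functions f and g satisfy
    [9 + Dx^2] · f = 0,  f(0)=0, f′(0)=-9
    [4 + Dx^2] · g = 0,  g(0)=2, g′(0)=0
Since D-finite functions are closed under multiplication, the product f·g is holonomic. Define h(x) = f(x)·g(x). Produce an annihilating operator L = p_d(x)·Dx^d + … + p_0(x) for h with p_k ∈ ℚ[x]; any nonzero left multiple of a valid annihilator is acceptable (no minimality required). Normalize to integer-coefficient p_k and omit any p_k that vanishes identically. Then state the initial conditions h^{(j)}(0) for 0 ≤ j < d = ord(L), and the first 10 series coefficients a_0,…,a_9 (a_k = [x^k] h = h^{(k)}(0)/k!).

f: a_k = 0, -9, 0, 27/2, 0, -243/40, 0, 729/560, 0, -729/4480, …
g: a_k = 2, 0, -4, 0, 4/3, 0, -8/45, 0, 4/315, 0, …
L₀ := L_f ⊗_s L_g (sym. prod.), ord ≤ 4.
L = 25 + 26·Dx^2 + Dx^4  (order 4).
h: a_k = 0, -18, 0, 63, 0, -1563/20, 0, 13021/280, 0, -5167/320, …
ICs: h(0) = 0, h′(0) = -18, h′′(0) = 0, h′′′(0) = 378.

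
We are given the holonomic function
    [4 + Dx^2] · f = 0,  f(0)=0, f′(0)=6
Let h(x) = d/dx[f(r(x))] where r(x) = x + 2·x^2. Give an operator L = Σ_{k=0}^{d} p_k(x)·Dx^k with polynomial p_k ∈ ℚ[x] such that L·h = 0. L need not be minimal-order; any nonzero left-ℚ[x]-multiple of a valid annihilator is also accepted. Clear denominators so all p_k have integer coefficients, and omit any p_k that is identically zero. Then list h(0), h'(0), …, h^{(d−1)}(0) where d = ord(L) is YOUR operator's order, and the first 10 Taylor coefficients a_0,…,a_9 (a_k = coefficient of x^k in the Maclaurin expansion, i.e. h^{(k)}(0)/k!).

L = (52 + 64·x + 384·x^2 + 1024·x^3 + 1024·x^4) + (-12 - 48·x)·Dx + (1 + 8·x + 16·x^2)·Dx^2  (order 2).
h: a_k = 6, 24, -12, -96, -236, -144, 3352/15, 7552/15, 54436/105, 304/7, …
ICs: h(0) = 6, h′(0) = 24.

f: a_k = 0, 6, 0, -4, 0, 4/5, 0, -8/105, 0, 4/945, …
h₀=f(r): pull back L_f along r ⇒ L₀.
Derive L from L₀ (diff closure).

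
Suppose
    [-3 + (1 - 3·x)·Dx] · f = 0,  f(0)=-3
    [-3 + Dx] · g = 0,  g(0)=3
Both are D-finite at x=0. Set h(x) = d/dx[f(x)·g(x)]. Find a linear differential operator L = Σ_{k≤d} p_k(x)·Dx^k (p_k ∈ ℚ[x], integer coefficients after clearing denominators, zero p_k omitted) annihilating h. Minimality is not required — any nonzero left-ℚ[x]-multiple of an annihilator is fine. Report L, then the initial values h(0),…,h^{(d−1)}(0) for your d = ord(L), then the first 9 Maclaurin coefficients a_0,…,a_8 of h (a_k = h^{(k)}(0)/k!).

f: a_k = -3, -9, -27, -81, -243, -729, -2187, -6561, -19683, …
g: a_k = 3, 9, 27/2, 27/2, 81/8, 243/40, 243/80, 729/560, 2187/4480, …
Sym-product of L_f,L_g gives L₀ (≤ ord 1).
h₀' ⇒ L via d/dx closure of L₀.
L = (15 - 36·x + 27·x^2) + (-2 + 9·x - 9·x^2)·Dx  (order 1).
h: a_k = -54, -405, -1944, -15795/2, -118827/4, -4279959/40, -1498095/4, -719092161/560, -1941550803/448, …
ICs: h(0) = -54.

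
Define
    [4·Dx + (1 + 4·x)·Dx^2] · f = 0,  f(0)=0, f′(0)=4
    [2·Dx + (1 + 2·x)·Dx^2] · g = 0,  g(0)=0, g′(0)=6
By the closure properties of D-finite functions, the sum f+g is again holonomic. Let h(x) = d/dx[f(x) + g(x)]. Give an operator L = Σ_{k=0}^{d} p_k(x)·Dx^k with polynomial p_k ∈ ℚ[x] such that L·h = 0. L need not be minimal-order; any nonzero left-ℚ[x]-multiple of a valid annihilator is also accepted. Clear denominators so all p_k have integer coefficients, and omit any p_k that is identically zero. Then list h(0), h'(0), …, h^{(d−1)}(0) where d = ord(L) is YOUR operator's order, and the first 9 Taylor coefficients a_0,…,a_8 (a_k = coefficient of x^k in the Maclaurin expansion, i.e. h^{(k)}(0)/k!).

f: a_k = 0, 4, -8, 64/3, -64, 1024/5, -2048/3, 16384/7, -8192, …
g: a_k = 0, 6, -6, 8, -12, 96/5, -32, 384/7, -96, …
Sum ⇒ L₀ = lclm(L_f,L_g) in ℚ(x)⟨Dx⟩.
h₀' ⇒ L via d/dx closure of L₀.
L = 16 + (12 + 32·x)·Dx + (1 + 6·x + 8·x^2)·Dx^2  (order 2).
h: a_k = 10, -28, 88, -304, 1120, -4288, 16768, -66304, 263680, …
ICs: h(0) = 10, h′(0) = -28.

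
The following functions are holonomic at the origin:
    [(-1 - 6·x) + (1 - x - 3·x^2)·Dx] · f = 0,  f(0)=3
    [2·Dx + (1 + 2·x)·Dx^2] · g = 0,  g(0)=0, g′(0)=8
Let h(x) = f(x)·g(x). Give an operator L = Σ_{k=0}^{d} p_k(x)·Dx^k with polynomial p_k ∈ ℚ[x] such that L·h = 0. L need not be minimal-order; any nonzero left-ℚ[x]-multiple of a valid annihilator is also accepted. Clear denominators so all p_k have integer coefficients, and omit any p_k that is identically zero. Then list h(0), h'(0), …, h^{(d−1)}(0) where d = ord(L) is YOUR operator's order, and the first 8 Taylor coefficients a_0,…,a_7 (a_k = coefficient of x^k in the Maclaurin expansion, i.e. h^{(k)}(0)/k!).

L = (8 + 24·x) + (18·x + 30·x^2)·Dx + (-1 - x + 5·x^2 + 6·x^3)·Dx^2  (order 2).
h: a_k = 0, 24, 0, 104, 56, 2224/5, 2424/5, 71352/35, …
ICs: h(0) = 0, h′(0) = 24.

f: a_k = 3, 3, 12, 21, 57, 120, 291, 651, …
g: a_k = 0, 8, -8, 32/3, -16, 128/5, -128/3, 512/7, …
L₀ := L_f ⊗_s L_g (sym. prod.), ord ≤ 2.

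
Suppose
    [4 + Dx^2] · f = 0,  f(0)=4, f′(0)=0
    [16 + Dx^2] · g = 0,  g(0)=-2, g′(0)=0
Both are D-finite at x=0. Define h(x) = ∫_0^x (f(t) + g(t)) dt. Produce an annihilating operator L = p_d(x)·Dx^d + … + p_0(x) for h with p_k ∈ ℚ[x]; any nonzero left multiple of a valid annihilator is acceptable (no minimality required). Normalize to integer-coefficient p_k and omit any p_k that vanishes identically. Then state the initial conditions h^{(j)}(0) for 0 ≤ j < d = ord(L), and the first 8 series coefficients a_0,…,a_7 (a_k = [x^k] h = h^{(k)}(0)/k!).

f: a_k = 4, 0, -8, 0, 8/3, 0, -16/45, 0, …
g: a_k = -2, 0, 16, 0, -64/3, 0, 512/45, 0, …
Weyl lclm of L_f,L_g ⇒ L₀ (ord ≤ 4).
∫: right-multiply L₀ by Dx.
L = 64·Dx + 20·Dx^3 + Dx^5  (order 5).
h: a_k = 0, 2, 0, 8/3, 0, -56/15, 0, 496/315, …
ICs: h(0) = 0, h′(0) = 2, h′′(0) = 0, h′′′(0) = 16, h′′′′(0) = 0.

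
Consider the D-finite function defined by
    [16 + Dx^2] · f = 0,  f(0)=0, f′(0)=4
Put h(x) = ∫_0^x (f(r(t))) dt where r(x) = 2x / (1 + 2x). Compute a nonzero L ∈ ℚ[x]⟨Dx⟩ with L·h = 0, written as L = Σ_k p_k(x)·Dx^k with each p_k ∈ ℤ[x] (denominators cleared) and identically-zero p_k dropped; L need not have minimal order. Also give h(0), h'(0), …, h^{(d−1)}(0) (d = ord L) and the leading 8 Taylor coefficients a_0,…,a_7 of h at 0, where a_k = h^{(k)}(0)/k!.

L = 64·Dx + (4 + 24·x + 48·x^2 + 32·x^3)·Dx^2 + (1 + 8·x + 24·x^2 + 32·x^3 + 16·x^4)·Dx^3  (order 3).
h: a_k = 0, 0, 4, -16/3, -40/3, 448/5, -12352/45, 3840/7, …
ICs: h(0) = 0, h′(0) = 0, h′′(0) = 8.

f: a_k = 0, 4, 0, -32/3, 0, 128/15, 0, -1024/315, …
Substitute x→r, Dx→(1/r')Dx; clear ⇒ L₀.
∫: right-multiply L₀ by Dx.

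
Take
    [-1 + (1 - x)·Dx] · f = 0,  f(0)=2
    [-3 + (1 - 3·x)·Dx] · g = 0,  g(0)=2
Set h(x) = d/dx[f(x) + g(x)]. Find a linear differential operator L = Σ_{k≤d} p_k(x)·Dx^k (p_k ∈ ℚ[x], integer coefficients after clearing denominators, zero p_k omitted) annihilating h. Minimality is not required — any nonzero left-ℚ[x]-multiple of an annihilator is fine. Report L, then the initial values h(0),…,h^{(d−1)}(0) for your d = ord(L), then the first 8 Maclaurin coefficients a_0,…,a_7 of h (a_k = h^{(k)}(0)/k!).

f: a_k = 2, 2, 2, 2, 2, 2, 2, 2, …
g: a_k = 2, 6, 18, 54, 162, 486, 1458, 4374, …
Weyl lclm of L_f,L_g ⇒ L₀ (ord ≤ 2).
Differentiate: ansatz ord ≤ ord L₀ ⇒ L.
L = 18 + (-12 + 18·x)·Dx + (1 - 4·x + 3·x^2)·Dx^2  (order 2).
h: a_k = 8, 40, 168, 656, 2440, 8760, 30632, 104992, …
ICs: h(0) = 8, h′(0) = 40.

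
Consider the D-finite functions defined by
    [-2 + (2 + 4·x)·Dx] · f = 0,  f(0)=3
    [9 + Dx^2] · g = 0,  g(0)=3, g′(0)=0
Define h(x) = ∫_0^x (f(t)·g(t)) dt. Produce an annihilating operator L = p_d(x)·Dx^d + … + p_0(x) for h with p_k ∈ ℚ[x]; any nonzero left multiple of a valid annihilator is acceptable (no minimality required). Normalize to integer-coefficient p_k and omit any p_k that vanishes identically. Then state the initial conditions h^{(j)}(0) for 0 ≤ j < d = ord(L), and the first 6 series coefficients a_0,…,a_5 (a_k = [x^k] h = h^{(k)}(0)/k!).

f: a_k = 3, 3, -3/2, 3/2, -15/8, 21/8, …
g: a_k = 3, 0, -27/2, 0, 81/8, 0, …
Product ⇒ symmetric product L₀, ord ≤ 2.
h=∫₀ˣh₀: take L = L₀·Dx.
L = (12 + 36·x + 36·x^2)·Dx + (-2 - 4·x)·Dx^2 + (1 + 4·x + 4·x^2)·Dx^3  (order 3).
h: a_k = 0, 9, 9/2, -15, -9, 9, …
ICs: h(0) = 0, h′(0) = 9, h′′(0) = 9.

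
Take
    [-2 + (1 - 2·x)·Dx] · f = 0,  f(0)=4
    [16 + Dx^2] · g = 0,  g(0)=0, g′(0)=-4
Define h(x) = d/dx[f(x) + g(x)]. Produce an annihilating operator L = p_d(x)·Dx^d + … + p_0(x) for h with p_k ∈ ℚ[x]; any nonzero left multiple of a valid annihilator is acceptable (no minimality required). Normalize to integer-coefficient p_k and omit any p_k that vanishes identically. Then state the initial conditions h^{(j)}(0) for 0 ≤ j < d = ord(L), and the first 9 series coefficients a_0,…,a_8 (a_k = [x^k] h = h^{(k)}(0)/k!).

f: a_k = 4, 8, 16, 32, 64, 128, 256, 512, 1024, …
g: a_k = 0, -4, 0, 32/3, 0, -128/15, 0, 1024/315, 0, …
h₀=f+g: left-lcm gives L₀, ord ≤ 3.
h=h₀': d/dx-closure on L₀ ⇒ L.
L = (512 - 512·x + 512·x^2) + (-80 + 288·x - 384·x^2 + 256·x^3)·Dx + (32 - 32·x + 32·x^2)·Dx^2 + (-5 + 18·x - 24·x^2 + 16·x^3)·Dx^3  (order 3).
h: a_k = 4, 32, 128, 256, 1792/3, 1536, 162304/45, 8192, 5804032/315, …
ICs: h(0) = 4, h′(0) = 32, h′′(0) = 256.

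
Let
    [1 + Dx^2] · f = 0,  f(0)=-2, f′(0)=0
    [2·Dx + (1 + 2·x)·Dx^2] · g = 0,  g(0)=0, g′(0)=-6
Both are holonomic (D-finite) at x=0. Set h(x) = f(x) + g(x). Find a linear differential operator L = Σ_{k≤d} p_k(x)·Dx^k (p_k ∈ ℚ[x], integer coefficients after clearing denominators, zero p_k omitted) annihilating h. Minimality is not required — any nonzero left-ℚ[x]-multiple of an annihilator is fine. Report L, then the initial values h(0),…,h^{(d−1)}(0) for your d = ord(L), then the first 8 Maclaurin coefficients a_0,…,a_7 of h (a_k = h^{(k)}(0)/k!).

f: a_k = -2, 0, 1, 0, -1/12, 0, 1/360, 0, …
g: a_k = 0, -6, 6, -8, 12, -96/5, 32, -384/7, …
h₀=f+g: left-lcm gives L₀, ord ≤ 4.
L = (50 + 8·x + 8·x^2)·Dx + (9 + 22·x + 12·x^2 + 8·x^3)·Dx^2 + (50 + 8·x + 8·x^2)·Dx^3 + (9 + 22·x + 12·x^2 + 8·x^3)·Dx^4  (order 4).
h: a_k = -2, -6, 7, -8, 143/12, -96/5, 11521/360, -384/7, …
ICs: h(0) = -2, h′(0) = -6, h′′(0) = 14, h′′′(0) = -48.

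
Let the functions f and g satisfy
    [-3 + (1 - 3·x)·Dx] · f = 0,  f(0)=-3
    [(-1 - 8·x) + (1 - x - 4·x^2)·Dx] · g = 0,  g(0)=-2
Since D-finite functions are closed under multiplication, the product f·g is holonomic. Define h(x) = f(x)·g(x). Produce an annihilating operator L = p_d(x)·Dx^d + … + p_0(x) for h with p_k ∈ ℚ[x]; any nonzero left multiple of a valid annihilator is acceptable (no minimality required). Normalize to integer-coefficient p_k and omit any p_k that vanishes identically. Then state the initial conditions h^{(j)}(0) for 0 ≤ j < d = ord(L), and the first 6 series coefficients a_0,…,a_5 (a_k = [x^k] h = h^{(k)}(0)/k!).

L = (-4 - 2·x + 36·x^2) + (1 - 4·x - x^2 + 12·x^3)·Dx  (order 1).
h: a_k = 6, 24, 102, 360, 1254, 4152, …
ICs: h(0) = 6.

f: a_k = -3, -9, -27, -81, -243, -729, …
g: a_k = -2, -2, -10, -18, -58, -130, …
f·g: L₀ = L_f ⊗_s L_g, ord ≤ 1·1.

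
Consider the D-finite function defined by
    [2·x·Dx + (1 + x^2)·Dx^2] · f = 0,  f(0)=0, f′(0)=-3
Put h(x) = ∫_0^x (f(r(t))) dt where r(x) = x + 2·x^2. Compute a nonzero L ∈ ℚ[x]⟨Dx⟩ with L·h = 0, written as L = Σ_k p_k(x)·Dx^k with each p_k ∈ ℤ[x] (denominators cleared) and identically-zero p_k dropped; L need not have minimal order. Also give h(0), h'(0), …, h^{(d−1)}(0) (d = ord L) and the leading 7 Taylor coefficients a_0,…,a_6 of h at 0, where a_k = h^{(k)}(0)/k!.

f: a_k = 0, -3, 0, 1, 0, -3/5, 0, …
f∘r: x↦r, Dx↦Dx/r' in L_f ⇒ L₀.
Integrate: L := L₀·Dx.
L = (-4 + 2·x + 16·x^2 + 48·x^3 + 48·x^4)·Dx^2 + (1 + 4·x + x^2 + 8·x^3 + 20·x^4 + 16·x^5)·Dx^3  (order 3).
h: a_k = 0, 0, -3/2, -2, 1/4, 6/5, 19/10, …
ICs: h(0) = 0, h′(0) = 0, h′′(0) = -3.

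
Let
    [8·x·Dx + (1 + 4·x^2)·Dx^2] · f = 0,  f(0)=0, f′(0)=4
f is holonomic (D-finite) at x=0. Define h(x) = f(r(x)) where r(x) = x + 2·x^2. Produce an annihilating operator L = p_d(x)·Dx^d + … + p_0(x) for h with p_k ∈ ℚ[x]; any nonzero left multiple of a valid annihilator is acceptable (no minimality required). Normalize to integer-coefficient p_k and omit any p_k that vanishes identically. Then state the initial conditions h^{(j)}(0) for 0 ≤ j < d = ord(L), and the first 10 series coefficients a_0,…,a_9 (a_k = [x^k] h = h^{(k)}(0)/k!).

f: a_k = 0, 4, 0, -16/3, 0, 64/5, 0, -256/7, 0, 1024/9, …
h₀=f(r): pull back L_f along r ⇒ L₀.
L = (-4 + 8·x + 64·x^2 + 192·x^3 + 192·x^4)·Dx + (1 + 4·x + 4·x^2 + 32·x^3 + 80·x^4 + 64·x^5)·Dx^2  (order 2).
h: a_k = 0, 4, 8, -16/3, -32, -256/5, 256/3, 3328/7, 512, -17408/9, …
ICs: h(0) = 0, h′(0) = 4.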